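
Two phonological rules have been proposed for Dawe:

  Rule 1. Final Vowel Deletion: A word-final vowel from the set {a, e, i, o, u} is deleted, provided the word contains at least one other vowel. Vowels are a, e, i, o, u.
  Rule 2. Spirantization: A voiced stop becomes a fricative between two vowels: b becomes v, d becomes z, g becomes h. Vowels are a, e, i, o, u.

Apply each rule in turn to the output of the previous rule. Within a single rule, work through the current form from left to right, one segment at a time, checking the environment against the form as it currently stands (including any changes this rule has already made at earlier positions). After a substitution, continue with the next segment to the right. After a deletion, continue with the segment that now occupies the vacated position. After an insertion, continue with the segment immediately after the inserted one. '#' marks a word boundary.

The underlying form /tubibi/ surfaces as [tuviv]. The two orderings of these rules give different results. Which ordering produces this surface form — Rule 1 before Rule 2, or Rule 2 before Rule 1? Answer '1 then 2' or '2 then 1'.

2 then 1

Order 1 then 2:
  1 Final Vowel Deletion: [tubibi] → [tubib]
  2 Spirantization: [tubib] → [tuvib]
  result: [tuvib]
Order 2 then 1:
  2 Spirantization: [tubibi] → [tuvivi]
  1 Final Vowel Deletion: [tuvivi] → [tuviv]
  result: [tuviv]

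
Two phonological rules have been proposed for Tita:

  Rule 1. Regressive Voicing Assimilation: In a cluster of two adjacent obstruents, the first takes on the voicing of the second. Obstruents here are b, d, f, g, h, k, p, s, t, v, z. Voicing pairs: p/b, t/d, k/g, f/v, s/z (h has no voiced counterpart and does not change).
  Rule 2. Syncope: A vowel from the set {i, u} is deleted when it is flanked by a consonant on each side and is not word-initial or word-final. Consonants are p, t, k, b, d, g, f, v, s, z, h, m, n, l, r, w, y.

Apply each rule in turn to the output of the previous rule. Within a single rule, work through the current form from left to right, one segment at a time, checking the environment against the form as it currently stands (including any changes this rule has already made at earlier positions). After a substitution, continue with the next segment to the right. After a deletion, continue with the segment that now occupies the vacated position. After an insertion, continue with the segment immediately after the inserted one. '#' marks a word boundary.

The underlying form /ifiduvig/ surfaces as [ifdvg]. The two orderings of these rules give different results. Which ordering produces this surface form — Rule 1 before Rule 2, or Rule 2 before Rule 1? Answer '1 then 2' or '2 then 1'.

1 then 2

Order 1 then 2:
  1 Regressive Voicing Assimilation: no change — [ifiduvig]
  2 Syncope: [ifiduvig] → [ifdvg]
  result: [ifdvg]
Order 2 then 1:
  2 Syncope: [ifiduvig] → [ifdvg]
  1 Regressive Voicing Assimilation: [ifdvg] → [ivdvg]
  result: [ivdvg]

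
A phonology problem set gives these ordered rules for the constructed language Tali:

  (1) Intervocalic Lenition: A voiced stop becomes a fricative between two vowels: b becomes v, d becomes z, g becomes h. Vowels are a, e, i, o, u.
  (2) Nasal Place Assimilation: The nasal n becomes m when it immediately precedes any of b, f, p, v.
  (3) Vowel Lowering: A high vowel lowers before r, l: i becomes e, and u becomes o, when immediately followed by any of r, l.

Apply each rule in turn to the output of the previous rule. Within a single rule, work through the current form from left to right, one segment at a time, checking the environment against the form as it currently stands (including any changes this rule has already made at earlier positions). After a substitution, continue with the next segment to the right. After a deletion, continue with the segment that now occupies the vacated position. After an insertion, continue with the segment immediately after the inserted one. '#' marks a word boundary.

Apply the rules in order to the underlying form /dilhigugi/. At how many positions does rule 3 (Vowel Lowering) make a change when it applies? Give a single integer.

(1) Intervocalic Lenition: [dilhigugi] → [dilhihuhi]
(2) Nasal Place Assimilation: no change — [dilhihuhi]
(3) Vowel Lowering: [dilhihuhi] → [delhihuhi]
Rule 3 changed 1 position(s).

1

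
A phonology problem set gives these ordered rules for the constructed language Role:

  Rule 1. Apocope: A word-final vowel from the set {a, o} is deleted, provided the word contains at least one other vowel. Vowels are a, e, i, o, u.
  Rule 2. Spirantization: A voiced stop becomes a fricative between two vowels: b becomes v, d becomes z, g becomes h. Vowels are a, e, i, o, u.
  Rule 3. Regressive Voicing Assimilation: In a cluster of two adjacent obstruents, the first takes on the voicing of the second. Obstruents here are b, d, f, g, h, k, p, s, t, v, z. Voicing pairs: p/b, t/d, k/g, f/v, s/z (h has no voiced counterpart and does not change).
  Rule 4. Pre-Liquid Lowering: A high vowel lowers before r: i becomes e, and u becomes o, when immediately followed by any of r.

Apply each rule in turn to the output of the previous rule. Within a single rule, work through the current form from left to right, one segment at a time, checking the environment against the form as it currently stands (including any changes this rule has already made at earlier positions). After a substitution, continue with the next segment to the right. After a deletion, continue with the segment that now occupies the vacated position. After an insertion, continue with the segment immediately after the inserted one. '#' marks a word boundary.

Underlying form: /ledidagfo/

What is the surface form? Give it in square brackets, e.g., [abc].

Rule 1 Apocope: [ledidagfo] → [ledidagf]
Rule 2 Spirantization: [ledidagf] → [lezizagf]
Rule 3 Regressive Voicing Assimilation: [lezizagf] → [lezizakf]
Rule 4 Pre-Liquid Lowering: no change — [lezizakf]

[lezizakf]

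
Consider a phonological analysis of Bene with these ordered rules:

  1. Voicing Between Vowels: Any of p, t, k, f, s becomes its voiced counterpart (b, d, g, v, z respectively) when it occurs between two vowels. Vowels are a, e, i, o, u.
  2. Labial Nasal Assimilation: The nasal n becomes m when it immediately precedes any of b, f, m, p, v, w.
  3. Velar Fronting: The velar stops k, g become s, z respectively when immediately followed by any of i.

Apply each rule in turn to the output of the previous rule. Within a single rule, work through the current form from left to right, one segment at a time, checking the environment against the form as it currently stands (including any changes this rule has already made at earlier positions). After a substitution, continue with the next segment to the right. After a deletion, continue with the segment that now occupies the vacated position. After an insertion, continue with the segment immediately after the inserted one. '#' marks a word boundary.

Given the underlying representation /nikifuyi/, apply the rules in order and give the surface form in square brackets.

[nizivuyi]

1 Voicing Between Vowels: [nikifuyi] → [nigivuyi]
2 Labial Nasal Assimilation: no change — [nigivuyi]
3 Velar Fronting: [nigivuyi] → [nizivuyi]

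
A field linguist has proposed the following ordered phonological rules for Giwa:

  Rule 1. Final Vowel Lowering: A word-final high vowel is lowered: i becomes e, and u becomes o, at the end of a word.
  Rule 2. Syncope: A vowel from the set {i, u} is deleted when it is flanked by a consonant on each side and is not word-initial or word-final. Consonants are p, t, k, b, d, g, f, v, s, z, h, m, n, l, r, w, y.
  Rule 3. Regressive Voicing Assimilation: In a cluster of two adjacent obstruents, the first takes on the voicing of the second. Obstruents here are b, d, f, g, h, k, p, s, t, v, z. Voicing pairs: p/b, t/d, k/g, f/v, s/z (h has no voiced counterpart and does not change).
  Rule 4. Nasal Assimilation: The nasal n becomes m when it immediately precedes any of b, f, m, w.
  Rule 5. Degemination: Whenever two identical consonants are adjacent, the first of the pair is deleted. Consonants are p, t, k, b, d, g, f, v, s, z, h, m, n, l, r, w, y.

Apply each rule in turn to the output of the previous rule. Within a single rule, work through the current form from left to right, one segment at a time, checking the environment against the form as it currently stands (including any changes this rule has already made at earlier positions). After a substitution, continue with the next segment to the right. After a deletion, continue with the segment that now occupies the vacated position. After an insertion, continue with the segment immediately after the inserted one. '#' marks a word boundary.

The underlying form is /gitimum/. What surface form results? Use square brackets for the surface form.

Rule 1 Final Vowel Lowering: no change — [gitimum]
Rule 2 Syncope: [gitimum] → [gtmm]
Rule 3 Regressive Voicing Assimilation: [gtmm] → [ktmm]
Rule 4 Nasal Assimilation: no change — [ktmm]
Rule 5 Degemination: [ktmm] → [ktm]

[ktm]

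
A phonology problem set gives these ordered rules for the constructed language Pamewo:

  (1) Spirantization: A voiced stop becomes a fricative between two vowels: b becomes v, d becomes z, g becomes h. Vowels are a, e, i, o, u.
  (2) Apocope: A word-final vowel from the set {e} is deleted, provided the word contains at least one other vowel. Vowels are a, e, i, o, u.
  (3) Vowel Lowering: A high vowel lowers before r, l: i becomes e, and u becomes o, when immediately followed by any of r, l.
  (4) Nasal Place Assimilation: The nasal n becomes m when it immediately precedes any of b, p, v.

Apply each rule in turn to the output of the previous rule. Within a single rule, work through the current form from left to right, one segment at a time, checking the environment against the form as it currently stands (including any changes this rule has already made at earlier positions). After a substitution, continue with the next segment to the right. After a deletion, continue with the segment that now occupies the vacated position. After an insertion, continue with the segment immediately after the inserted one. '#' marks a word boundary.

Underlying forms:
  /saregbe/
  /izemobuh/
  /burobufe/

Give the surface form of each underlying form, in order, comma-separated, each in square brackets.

/saregbe/:
  (1) Spirantization: no change — [saregbe]
  (2) Apocope: [saregbe] → [saregb]
  (3) Vowel Lowering: no change — [saregb]
  (4) Nasal Place Assimilation: no change — [saregb]
/izemobuh/:
  (1) Spirantization: [izemobuh] → [izemovuh]
  (2) Apocope: no change — [izemovuh]
  (3) Vowel Lowering: no change — [izemovuh]
  (4) Nasal Place Assimilation: no change — [izemovuh]
/burobufe/:
  (1) Spirantization: [burobufe] → [burovufe]
  (2) Apocope: [burovufe] → [burovuf]
  (3) Vowel Lowering: [burovuf] → [borovuf]
  (4) Nasal Place Assimilation: no change — [borovuf]

[saregb], [izemovuh], [borovuf]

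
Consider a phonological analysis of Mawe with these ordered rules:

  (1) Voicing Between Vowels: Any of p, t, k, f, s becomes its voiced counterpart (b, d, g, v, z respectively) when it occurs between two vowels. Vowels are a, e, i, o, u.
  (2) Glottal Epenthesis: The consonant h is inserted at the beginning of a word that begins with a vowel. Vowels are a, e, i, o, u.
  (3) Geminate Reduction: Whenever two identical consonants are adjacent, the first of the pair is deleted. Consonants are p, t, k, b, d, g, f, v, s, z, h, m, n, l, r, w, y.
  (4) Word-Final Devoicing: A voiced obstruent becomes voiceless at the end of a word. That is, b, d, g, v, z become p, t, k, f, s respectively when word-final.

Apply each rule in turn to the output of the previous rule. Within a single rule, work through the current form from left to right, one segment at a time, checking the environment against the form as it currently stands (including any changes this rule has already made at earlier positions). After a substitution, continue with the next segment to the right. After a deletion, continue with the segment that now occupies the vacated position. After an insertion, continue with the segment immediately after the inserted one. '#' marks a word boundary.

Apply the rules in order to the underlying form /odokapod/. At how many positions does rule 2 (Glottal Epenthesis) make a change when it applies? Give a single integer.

(1) Voicing Between Vowels: [odokapod] → [odogabod]
(2) Glottal Epenthesis: [odogabod] → [hodogabod]
(3) Geminate Reduction: no change — [hodogabod]
(4) Word-Final Devoicing: [hodogabod] → [hodogabot]
Rule 2 changed 1 position(s).

1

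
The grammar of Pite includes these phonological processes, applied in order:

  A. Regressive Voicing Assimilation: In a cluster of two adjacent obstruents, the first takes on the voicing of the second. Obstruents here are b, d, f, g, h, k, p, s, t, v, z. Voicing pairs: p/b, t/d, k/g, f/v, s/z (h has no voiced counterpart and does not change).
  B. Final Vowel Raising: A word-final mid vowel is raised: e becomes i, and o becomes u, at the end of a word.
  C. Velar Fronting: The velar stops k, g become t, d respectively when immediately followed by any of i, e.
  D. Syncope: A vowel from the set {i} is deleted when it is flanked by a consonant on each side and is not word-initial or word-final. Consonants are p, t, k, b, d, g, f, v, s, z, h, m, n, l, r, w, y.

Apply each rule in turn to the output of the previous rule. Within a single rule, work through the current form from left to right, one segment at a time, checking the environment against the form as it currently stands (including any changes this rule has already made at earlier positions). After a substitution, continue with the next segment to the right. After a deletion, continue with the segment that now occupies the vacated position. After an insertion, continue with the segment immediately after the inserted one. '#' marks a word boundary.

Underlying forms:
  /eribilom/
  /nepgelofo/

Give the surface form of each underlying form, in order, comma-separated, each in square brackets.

[erblom], [nebdelofu]

/eribilom/:
  A Regressive Voicing Assimilation: no change — [eribilom]
  B Final Vowel Raising: no change — [eribilom]
  C Velar Fronting: no change — [eribilom]
  D Syncope: [eribilom] → [erblom]
/nepgelofo/:
  A Regressive Voicing Assimilation: [nepgelofo] → [nebgelofo]
  B Final Vowel Raising: [nebgelofo] → [nebgelofu]
  C Velar Fronting: [nebgelofu] → [nebdelofu]
  D Syncope: no change — [nebdelofu]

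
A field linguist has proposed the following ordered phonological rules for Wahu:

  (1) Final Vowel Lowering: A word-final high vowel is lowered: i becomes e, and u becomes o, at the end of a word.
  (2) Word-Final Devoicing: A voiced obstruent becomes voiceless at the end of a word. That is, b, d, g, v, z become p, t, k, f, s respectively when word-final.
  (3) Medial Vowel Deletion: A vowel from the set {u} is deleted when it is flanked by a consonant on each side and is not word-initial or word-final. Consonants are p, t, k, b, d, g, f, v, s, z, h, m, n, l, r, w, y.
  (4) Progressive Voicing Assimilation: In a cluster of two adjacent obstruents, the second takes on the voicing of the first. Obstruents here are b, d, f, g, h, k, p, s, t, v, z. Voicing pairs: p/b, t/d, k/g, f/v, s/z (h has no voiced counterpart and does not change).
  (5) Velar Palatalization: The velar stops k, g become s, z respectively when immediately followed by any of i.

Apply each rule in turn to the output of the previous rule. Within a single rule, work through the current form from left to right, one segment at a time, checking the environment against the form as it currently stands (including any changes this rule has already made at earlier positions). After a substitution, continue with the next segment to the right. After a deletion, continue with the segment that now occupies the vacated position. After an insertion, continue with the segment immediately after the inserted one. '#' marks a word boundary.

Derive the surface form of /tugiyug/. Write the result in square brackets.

(1) Final Vowel Lowering: no change — [tugiyug]
(2) Word-Final Devoicing: [tugiyug] → [tugiyuk]
(3) Medial Vowel Deletion: [tugiyuk] → [tgiyk]
(4) Progressive Voicing Assimilation: [tgiyk] → [tkiyk]
(5) Velar Palatalization: [tkiyk] → [tsiyk]

[tsiyk]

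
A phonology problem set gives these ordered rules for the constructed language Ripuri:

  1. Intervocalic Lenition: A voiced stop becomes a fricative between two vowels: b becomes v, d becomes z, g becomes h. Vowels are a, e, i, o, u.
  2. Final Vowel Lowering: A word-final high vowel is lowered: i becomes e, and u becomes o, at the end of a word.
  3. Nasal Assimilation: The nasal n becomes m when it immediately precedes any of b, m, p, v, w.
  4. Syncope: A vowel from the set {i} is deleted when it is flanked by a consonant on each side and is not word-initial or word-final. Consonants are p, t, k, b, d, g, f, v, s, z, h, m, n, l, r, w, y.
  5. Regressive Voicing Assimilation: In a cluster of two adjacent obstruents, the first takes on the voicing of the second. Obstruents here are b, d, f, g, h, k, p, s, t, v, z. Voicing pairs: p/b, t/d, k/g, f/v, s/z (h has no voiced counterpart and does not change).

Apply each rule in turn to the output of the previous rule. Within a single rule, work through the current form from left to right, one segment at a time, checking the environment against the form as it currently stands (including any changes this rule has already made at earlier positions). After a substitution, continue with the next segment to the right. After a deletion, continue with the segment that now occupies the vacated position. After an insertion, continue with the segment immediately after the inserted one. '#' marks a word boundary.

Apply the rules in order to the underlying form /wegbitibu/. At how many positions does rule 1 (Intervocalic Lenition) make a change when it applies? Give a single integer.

1 Intervocalic Lenition: [wegbitibu] → [wegbitivu]
2 Final Vowel Lowering: [wegbitivu] → [wegbitivo]
3 Nasal Assimilation: no change — [wegbitivo]
4 Syncope: [wegbitivo] → [wegbtvo]
5 Regressive Voicing Assimilation: [wegbtvo] → [wegpdvo]
Rule 1 changed 1 position(s).

1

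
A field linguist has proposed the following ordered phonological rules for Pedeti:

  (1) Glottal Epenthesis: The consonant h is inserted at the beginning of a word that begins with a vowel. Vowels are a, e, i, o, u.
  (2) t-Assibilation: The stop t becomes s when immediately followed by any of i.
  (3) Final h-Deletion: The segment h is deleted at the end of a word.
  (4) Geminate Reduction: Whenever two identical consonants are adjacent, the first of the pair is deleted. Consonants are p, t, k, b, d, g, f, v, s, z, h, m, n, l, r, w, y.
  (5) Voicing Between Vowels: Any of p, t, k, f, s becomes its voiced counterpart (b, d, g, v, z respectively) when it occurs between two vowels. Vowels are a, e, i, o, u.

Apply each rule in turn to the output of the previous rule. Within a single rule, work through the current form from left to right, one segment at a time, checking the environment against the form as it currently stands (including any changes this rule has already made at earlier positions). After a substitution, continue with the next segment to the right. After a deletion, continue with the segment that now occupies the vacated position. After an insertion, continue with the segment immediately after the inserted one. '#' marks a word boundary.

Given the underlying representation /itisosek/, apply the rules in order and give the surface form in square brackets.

(1) Glottal Epenthesis: [itisosek] → [hitisosek]
(2) t-Assibilation: [hitisosek] → [hisisosek]
(3) Final h-Deletion: no change — [hisisosek]
(4) Geminate Reduction: no change — [hisisosek]
(5) Voicing Between Vowels: [hisisosek] → [hizizozek]

[hizizozek]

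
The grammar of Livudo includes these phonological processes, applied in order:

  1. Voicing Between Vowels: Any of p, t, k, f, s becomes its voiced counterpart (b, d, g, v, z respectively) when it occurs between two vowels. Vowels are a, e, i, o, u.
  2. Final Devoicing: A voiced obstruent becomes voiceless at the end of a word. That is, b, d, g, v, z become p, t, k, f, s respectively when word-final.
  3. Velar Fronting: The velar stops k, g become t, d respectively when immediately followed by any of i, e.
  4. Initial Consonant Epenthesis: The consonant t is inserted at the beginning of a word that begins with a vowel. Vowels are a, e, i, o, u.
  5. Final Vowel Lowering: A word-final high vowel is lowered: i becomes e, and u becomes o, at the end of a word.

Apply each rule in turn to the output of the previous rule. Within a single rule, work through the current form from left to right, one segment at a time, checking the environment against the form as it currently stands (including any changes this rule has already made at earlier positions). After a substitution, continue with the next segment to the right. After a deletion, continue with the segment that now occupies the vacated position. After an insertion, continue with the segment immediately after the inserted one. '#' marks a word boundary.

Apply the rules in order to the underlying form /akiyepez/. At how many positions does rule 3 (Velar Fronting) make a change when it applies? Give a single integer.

1 Voicing Between Vowels: [akiyepez] → [agiyebez]
2 Final Devoicing: [agiyebez] → [agiyebes]
3 Velar Fronting: [agiyebes] → [adiyebes]
4 Initial Consonant Epenthesis: [adiyebes] → [tadiyebes]
5 Final Vowel Lowering: no change — [tadiyebes]
Rule 3 changed 1 position(s).

1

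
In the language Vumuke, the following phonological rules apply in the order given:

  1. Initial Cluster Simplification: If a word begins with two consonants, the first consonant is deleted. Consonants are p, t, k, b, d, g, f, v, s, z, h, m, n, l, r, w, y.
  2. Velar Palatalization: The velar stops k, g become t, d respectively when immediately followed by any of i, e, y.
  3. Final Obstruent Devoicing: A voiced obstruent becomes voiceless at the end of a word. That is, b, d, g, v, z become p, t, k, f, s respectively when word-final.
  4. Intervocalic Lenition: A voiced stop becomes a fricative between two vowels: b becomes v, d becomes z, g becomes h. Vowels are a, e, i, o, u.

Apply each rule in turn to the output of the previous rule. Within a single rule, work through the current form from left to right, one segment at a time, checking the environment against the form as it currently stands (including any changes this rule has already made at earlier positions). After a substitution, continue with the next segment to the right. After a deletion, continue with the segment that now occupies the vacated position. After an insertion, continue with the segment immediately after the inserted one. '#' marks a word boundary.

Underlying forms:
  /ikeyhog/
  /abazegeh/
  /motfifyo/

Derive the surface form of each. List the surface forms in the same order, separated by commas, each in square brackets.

[iteyhok], [avazezeh], [motfifyo]

/ikeyhog/:
  1 Initial Cluster Simplification: no change — [ikeyhog]
  2 Velar Palatalization: [ikeyhog] → [iteyhog]
  3 Final Obstruent Devoicing: [iteyhog] → [iteyhok]
  4 Intervocalic Lenition: no change — [iteyhok]
/abazegeh/:
  1 Initial Cluster Simplification: no change — [abazegeh]
  2 Velar Palatalization: [abazegeh] → [abazedeh]
  3 Final Obstruent Devoicing: no change — [abazedeh]
  4 Intervocalic Lenition: [abazedeh] → [avazezeh]
/motfifyo/:
  1 Initial Cluster Simplification: no change — [motfifyo]
  2 Velar Palatalization: no change — [motfifyo]
  3 Final Obstruent Devoicing: no change — [motfifyo]
  4 Intervocalic Lenition: no change — [motfifyo]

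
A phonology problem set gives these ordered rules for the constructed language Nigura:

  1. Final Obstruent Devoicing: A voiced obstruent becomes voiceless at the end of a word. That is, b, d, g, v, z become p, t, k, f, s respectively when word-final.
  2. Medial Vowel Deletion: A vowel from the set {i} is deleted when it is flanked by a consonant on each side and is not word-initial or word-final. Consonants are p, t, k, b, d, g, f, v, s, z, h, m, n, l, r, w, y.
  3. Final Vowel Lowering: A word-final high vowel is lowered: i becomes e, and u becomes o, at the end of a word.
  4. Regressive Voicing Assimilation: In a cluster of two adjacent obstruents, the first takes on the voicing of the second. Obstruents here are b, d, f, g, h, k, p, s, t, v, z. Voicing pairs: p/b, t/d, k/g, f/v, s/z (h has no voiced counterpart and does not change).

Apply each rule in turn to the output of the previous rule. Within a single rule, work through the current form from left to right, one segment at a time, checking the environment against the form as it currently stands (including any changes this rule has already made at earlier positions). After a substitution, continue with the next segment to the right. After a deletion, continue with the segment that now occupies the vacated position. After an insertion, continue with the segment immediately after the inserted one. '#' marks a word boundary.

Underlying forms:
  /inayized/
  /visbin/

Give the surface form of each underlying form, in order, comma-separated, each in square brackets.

/inayized/:
  1 Final Obstruent Devoicing: [inayized] → [inayizet]
  2 Medial Vowel Deletion: [inayizet] → [inayzet]
  3 Final Vowel Lowering: no change — [inayzet]
  4 Regressive Voicing Assimilation: no change — [inayzet]
/visbin/:
  1 Final Obstruent Devoicing: no change — [visbin]
  2 Medial Vowel Deletion: [visbin] → [vsbn]
  3 Final Vowel Lowering: no change — [vsbn]
  4 Regressive Voicing Assimilation: [vsbn] → [fzbn]

[inayzet], [fzbn]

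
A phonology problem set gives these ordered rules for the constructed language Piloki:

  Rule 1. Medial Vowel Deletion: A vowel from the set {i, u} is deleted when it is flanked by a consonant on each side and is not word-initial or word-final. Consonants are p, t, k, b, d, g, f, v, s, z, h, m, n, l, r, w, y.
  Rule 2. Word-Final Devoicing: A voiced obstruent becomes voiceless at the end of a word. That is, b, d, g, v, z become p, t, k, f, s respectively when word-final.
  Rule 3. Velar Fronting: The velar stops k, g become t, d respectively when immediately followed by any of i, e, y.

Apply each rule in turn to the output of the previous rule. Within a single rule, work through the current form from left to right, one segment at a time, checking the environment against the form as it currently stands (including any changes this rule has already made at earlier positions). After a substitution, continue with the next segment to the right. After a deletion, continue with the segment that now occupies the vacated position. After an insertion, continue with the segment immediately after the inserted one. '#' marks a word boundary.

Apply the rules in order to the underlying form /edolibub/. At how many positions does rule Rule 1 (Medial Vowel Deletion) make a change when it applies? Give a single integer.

2

Rule 1 Medial Vowel Deletion: [edolibub] → [edolbb]
Rule 2 Word-Final Devoicing: [edolbb] → [edolbp]
Rule 3 Velar Fronting: no change — [edolbp]
Rule Rule 1 changed 2 position(s).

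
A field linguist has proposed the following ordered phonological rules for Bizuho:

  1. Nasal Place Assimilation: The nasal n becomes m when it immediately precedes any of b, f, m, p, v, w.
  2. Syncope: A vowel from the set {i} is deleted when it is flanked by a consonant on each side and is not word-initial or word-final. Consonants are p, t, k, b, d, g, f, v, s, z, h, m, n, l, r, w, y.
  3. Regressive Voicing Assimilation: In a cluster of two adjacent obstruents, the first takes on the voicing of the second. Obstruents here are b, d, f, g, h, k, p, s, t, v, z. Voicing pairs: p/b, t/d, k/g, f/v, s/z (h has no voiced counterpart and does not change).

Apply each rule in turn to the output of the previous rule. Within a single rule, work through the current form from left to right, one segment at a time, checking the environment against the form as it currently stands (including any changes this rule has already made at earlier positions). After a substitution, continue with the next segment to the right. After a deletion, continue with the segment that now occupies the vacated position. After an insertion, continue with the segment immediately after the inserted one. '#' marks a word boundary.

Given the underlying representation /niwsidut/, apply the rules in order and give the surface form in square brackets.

[nwzdut]

1 Nasal Place Assimilation: no change — [niwsidut]
2 Syncope: [niwsidut] → [nwsdut]
3 Regressive Voicing Assimilation: [nwsdut] → [nwzdut]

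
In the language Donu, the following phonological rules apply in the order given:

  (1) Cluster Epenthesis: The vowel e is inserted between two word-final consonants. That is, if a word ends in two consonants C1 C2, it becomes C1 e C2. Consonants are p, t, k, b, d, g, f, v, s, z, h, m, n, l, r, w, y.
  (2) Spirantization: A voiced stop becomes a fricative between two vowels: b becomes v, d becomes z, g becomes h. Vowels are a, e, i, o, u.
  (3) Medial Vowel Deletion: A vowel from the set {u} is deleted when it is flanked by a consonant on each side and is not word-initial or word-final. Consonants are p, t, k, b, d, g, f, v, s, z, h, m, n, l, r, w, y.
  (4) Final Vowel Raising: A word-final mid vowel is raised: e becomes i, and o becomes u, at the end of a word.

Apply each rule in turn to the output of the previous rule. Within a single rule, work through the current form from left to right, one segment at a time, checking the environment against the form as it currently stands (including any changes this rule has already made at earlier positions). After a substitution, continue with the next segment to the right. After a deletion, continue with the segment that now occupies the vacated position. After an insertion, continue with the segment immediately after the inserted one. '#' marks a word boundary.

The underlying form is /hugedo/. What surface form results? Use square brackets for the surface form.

(1) Cluster Epenthesis: no change — [hugedo]
(2) Spirantization: [hugedo] → [huhezo]
(3) Medial Vowel Deletion: [huhezo] → [hhezo]
(4) Final Vowel Raising: [hhezo] → [hhezu]

[hhezu]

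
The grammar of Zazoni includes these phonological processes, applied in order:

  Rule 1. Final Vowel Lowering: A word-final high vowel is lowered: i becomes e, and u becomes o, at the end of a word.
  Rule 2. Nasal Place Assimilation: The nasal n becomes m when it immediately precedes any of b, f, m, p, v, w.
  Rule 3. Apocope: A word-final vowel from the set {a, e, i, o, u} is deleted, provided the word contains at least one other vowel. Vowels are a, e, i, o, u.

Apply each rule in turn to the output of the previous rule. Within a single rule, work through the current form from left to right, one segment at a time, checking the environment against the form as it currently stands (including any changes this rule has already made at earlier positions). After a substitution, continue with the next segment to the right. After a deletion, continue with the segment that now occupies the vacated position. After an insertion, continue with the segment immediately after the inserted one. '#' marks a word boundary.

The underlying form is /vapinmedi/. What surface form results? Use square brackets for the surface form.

[vapimmed]

Rule 1 Final Vowel Lowering: [vapinmedi] → [vapinmede]
Rule 2 Nasal Place Assimilation: [vapinmede] → [vapimmede]
Rule 3 Apocope: [vapimmede] → [vapimmed]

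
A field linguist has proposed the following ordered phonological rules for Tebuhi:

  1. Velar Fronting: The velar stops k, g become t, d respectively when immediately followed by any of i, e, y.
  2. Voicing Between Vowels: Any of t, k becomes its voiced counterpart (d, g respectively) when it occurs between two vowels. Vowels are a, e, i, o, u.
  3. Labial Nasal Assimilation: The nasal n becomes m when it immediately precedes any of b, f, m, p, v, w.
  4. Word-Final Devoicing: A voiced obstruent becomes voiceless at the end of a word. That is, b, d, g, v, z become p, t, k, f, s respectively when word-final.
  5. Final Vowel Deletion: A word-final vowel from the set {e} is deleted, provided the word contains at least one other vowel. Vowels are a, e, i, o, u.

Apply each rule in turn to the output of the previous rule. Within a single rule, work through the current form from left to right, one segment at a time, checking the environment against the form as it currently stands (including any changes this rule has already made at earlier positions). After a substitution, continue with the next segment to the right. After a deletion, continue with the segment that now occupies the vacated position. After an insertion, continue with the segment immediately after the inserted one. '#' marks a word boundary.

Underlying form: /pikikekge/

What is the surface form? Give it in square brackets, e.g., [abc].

1 Velar Fronting: [pikikekge] → [pititekde]
2 Voicing Between Vowels: [pititekde] → [pididekde]
3 Labial Nasal Assimilation: no change — [pididekde]
4 Word-Final Devoicing: no change — [pididekde]
5 Final Vowel Deletion: [pididekde] → [pididekd]

[pididekd]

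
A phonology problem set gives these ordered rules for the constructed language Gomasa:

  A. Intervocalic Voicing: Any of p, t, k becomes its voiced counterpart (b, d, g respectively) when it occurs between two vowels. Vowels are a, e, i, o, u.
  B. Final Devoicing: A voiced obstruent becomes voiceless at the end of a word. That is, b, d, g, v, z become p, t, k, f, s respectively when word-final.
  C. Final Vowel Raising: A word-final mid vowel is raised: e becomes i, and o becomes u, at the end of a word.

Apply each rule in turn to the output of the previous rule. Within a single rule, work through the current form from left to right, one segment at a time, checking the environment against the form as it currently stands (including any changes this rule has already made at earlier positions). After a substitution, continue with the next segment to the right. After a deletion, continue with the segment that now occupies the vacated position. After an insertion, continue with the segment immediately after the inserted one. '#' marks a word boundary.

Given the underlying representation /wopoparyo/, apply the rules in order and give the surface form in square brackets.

A Intervocalic Voicing: [wopoparyo] → [wobobaryo]
B Final Devoicing: no change — [wobobaryo]
C Final Vowel Raising: [wobobaryo] → [wobobaryu]

[wobobaryu]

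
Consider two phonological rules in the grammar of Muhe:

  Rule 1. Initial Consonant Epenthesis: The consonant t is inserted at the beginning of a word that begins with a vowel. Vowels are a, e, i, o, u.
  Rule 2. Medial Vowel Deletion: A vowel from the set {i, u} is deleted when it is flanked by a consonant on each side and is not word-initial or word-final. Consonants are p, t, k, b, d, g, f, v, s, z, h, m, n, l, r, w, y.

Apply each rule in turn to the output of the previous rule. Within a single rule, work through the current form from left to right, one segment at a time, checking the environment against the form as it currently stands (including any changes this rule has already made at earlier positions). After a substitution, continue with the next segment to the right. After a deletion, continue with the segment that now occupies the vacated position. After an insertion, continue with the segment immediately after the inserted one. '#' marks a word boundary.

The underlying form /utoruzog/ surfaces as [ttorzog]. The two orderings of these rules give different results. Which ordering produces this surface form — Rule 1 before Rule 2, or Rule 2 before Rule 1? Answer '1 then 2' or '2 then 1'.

Order 1 then 2:
  1 Initial Consonant Epenthesis: [utoruzog] → [tutoruzog]
  2 Medial Vowel Deletion: [tutoruzog] → [ttorzog]
  result: [ttorzog]
Order 2 then 1:
  2 Medial Vowel Deletion: [utoruzog] → [utorzog]
  1 Initial Consonant Epenthesis: [utorzog] → [tutorzog]
  result: [tutorzog]

1 then 2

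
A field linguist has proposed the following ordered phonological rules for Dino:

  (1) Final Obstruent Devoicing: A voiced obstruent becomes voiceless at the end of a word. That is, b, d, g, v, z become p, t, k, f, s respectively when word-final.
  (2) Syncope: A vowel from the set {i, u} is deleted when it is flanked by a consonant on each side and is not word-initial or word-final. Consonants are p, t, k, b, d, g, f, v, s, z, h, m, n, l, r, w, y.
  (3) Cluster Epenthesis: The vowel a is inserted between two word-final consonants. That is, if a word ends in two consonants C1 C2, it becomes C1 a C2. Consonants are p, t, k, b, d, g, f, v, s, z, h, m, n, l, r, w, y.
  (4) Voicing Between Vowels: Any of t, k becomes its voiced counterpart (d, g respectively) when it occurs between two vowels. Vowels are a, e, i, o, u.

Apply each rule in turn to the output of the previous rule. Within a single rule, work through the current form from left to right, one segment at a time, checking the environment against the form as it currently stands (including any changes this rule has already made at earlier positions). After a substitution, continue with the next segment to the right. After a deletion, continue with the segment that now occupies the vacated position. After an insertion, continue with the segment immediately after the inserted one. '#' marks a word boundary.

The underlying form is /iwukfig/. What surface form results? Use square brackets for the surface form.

(1) Final Obstruent Devoicing: [iwukfig] → [iwukfik]
(2) Syncope: [iwukfik] → [iwkfk]
(3) Cluster Epenthesis: [iwkfk] → [iwkfak]
(4) Voicing Between Vowels: no change — [iwkfak]

[iwkfak]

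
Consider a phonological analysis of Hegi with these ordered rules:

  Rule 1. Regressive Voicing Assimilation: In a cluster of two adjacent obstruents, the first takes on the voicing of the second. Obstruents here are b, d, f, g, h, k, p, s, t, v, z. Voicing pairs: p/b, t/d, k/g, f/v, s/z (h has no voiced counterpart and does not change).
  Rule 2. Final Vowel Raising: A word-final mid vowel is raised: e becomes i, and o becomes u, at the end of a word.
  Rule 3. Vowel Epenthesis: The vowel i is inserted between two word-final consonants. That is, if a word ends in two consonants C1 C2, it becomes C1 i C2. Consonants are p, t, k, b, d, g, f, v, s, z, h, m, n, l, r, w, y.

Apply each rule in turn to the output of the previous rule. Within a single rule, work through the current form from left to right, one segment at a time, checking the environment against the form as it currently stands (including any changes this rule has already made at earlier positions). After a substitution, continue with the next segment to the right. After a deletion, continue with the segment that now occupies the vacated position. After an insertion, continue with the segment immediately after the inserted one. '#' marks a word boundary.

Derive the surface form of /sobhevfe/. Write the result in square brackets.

Rule 1 Regressive Voicing Assimilation: [sobhevfe] → [sopheffe]
Rule 2 Final Vowel Raising: [sopheffe] → [sopheffi]
Rule 3 Vowel Epenthesis: no change — [sopheffi]

[sopheffi]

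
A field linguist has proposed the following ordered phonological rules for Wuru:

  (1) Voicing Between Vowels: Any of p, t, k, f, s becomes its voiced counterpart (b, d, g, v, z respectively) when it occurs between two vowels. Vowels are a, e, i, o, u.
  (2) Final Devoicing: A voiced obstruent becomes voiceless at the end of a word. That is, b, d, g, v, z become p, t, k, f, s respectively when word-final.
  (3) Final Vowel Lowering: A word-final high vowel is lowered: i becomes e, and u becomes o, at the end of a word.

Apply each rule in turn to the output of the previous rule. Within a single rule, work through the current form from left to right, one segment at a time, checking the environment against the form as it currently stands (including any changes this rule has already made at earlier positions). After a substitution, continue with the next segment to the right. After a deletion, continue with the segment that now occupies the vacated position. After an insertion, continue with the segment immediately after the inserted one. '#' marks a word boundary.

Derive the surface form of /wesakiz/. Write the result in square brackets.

[wezagis]

(1) Voicing Between Vowels: [wesakiz] → [wezagiz]
(2) Final Devoicing: [wezagiz] → [wezagis]
(3) Final Vowel Lowering: no change — [wezagis]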